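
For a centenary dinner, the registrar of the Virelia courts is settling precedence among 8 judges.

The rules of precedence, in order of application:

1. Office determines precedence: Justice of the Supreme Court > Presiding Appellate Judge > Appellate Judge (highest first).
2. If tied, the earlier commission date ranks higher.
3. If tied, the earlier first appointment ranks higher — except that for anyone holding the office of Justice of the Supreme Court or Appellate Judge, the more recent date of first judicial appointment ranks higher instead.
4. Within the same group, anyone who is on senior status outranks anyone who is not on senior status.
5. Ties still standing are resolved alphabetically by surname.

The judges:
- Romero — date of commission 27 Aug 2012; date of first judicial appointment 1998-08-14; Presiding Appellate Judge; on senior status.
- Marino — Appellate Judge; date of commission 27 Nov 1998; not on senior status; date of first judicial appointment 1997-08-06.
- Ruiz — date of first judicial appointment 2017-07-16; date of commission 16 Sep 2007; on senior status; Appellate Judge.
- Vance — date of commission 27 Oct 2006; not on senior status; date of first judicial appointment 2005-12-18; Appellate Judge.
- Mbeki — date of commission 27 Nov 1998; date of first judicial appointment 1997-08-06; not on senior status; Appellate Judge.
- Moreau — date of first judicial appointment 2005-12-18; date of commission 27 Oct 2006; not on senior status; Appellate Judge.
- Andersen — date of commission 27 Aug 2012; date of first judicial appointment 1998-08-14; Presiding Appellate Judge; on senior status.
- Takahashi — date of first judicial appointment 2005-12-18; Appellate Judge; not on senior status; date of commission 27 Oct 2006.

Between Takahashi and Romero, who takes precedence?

By office: Andersen and Romero (Presiding Appellate Judge); then Marino, Mbeki, Moreau, Takahashi, Vance and Ruiz (Appellate Judge).
Andersen and Romero both have date of commission 27 Aug 2012, so the next rule applies.
Andersen and Romero both have date of first judicial appointment 1998-08-14, so the next rule applies.
Andersen and Romero are each on senior status, so the next rule applies.
Among Andersen and Romero, alphabetically by surname: Andersen before Romero.
Among Marino, Mbeki, Moreau, Takahashi, Vance and Ruiz, by date of commission (earlier first): Marino and Mbeki (27 Nov 1998) before Moreau, Takahashi and Vance (27 Oct 2006) before Ruiz (16 Sep 2007).
Marino and Mbeki both have date of first judicial appointment 1997-08-06, so the next rule applies.
Marino and Mbeki are each not on senior status, so the next rule applies.
Among Marino and Mbeki, alphabetically by surname: Marino before Mbeki.
Moreau, Takahashi and Vance all have date of first judicial appointment 2005-12-18, so the next rule applies.
Moreau, Takahashi and Vance are each not on senior status, so the next rule applies.
Among Moreau, Takahashi and Vance, alphabetically by surname: Moreau before Takahashi before Vance.
So Romero takes precedence.

Romero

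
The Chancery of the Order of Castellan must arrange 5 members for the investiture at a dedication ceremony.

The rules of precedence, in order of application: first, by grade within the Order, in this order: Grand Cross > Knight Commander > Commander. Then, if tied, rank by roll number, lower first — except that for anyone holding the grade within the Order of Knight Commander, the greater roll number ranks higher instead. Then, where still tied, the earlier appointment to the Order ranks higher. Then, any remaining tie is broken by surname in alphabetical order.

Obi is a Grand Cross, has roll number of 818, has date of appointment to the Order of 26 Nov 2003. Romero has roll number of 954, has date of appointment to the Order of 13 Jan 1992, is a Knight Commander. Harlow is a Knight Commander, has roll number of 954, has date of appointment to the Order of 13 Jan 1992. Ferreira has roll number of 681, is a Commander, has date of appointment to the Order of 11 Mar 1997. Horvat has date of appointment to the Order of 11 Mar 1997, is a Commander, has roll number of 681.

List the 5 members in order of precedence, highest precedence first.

By grade within the Order: Obi (Grand Cross); then Harlow and Romero (Knight Commander); then Ferreira and Horvat (Commander).
Harlow and Romero both have roll number 954, so the next rule applies.
Harlow and Romero both have date of appointment to the Order 13 Jan 1992, so the next rule applies.
Among Harlow and Romero, alphabetically by surname: Harlow before Romero.
Ferreira and Horvat both have roll number 681, so the next rule applies.
Ferreira and Horvat both have date of appointment to the Order 11 Mar 1997, so the next rule applies.
Among Ferreira and Horvat, alphabetically by surname: Ferreira before Horvat.
Full order: Obi, Harlow, Romero, Ferreira, Horvat.

Obi, Harlow, Romero, Ferreira, Horvat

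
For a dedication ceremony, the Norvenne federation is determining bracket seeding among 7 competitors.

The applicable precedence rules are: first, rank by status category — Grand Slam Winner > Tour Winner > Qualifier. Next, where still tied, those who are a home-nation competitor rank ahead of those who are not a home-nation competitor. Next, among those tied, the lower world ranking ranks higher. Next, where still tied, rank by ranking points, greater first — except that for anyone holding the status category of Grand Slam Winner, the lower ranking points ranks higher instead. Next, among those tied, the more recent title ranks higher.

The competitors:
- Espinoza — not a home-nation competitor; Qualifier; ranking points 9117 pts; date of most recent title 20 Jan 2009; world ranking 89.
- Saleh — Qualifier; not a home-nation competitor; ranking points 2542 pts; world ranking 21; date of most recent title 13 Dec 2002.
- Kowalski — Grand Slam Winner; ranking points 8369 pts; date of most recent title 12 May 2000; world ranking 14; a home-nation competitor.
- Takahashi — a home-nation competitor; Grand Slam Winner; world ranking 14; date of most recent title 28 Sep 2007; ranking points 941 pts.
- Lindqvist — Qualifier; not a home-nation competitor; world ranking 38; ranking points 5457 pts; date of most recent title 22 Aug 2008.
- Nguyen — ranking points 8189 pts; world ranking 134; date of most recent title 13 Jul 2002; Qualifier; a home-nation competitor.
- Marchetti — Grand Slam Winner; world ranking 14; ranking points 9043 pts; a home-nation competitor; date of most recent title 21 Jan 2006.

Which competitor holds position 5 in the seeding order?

Saleh

By status category: Takahashi, Kowalski and Marchetti (Grand Slam Winner); then Nguyen, Saleh, Lindqvist and Espinoza (Qualifier).
Takahashi, Kowalski and Marchetti are each a home-nation competitor, so the next rule applies.
Takahashi, Kowalski and Marchetti all have world ranking 14, so the next rule applies.
Among Takahashi, Kowalski and Marchetti, by ranking points (lower first) (reversed rule for this group): Takahashi (941 pts) before Kowalski (8369 pts) before Marchetti (9043 pts).
Among Nguyen, Saleh, Lindqvist and Espinoza, a home-nation competitor before not a home-nation competitor: Nguyen (a home-nation competitor) before Saleh, Lindqvist and Espinoza (not a home-nation competitor).
Among Saleh, Lindqvist and Espinoza, by world ranking (lower first): Saleh (21) before Lindqvist (38) before Espinoza (89).
Order: Takahashi, Kowalski, Marchetti, Nguyen, Saleh, Lindqvist, Espinoza.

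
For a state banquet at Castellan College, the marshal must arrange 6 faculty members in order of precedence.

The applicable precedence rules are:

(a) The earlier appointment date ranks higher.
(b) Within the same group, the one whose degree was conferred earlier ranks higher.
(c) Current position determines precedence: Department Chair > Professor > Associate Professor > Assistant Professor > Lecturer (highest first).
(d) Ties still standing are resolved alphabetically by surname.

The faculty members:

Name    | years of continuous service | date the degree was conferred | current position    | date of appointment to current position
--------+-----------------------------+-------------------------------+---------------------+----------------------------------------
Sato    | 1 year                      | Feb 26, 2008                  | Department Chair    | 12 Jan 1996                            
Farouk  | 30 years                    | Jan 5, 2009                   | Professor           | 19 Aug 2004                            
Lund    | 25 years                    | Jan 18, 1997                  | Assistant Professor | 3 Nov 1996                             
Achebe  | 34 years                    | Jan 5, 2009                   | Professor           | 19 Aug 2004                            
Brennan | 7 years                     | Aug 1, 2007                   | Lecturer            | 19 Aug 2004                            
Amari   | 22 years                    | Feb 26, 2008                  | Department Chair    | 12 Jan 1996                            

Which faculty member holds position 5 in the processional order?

Achebe

By date of appointment to current position (earlier first): Amari and Sato (both 12 Jan 1996); then Lund (3 Nov 1996); then Brennan, Achebe and Farouk (each 19 Aug 2004).
Amari and Sato both have date the degree was conferred Feb 26, 2008, so the next rule applies.
Amari and Sato are each Department Chair, so the next rule applies.
Among Amari and Sato, alphabetically by surname: Amari before Sato.
Among Brennan, Achebe and Farouk, by date the degree was conferred (earlier first): Brennan (Aug 1, 2007) before Achebe and Farouk (Jan 5, 2009).
Achebe and Farouk are each Professor, so the next rule applies.
Among Achebe and Farouk, alphabetically by surname: Achebe before Farouk.
Order: Amari, Sato, Lund, Brennan, Achebe, Farouk.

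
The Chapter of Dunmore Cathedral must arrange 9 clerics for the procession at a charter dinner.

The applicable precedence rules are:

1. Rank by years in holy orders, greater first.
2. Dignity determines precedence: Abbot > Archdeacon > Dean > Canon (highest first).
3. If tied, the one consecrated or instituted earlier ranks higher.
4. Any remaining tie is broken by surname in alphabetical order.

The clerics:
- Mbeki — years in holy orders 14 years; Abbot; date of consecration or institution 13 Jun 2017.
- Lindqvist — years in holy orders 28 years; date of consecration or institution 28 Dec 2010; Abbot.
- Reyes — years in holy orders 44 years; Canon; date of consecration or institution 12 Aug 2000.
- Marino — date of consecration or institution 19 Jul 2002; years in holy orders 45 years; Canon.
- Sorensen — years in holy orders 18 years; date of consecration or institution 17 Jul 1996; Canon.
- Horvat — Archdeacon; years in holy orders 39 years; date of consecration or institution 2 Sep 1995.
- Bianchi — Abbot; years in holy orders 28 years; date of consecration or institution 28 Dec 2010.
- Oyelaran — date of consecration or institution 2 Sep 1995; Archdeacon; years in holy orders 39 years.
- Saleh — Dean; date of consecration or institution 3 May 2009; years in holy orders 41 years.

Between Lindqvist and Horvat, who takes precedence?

Horvat

By years in holy orders (higher first): Marino (45 years); then Reyes (44 years); then Saleh (41 years); then Horvat and Oyelaran (both 39 years); then Bianchi and Lindqvist (both 28 years); then Sorensen (18 years); then Mbeki (14 years).
Horvat and Oyelaran are each Archdeacon, so the next rule applies.
Horvat and Oyelaran both have date of consecration or institution 2 Sep 1995, so the next rule applies.
Among Horvat and Oyelaran, alphabetically by surname: Horvat before Oyelaran.
Bianchi and Lindqvist are each Abbot, so the next rule applies.
Bianchi and Lindqvist both have date of consecration or institution 28 Dec 2010, so the next rule applies.
Among Bianchi and Lindqvist, alphabetically by surname: Bianchi before Lindqvist.
So Horvat takes precedence.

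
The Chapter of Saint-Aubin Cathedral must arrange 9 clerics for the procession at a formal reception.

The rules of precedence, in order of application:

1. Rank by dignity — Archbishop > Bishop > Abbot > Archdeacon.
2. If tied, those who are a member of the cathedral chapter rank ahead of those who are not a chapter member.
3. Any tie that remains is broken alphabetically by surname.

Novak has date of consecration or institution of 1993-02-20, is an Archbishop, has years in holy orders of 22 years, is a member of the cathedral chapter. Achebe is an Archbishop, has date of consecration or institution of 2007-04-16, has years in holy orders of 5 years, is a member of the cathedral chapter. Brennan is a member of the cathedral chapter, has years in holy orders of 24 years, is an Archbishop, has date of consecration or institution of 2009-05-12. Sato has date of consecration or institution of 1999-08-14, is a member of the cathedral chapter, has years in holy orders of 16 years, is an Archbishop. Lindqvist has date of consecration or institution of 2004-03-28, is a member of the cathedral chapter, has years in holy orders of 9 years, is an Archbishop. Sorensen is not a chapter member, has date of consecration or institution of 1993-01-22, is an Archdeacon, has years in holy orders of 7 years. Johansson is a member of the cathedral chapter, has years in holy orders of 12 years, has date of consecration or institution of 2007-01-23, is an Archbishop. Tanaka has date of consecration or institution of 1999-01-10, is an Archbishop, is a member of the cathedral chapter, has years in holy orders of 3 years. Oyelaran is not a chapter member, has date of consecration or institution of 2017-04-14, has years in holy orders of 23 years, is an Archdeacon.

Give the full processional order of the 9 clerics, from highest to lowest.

By dignity: Achebe, Brennan, Johansson, Lindqvist, Novak, Sato and Tanaka (Archbishop); then Oyelaran and Sorensen (Archdeacon).
Achebe, Brennan, Johansson, Lindqvist, Novak, Sato and Tanaka are each a member of the cathedral chapter, so the next rule applies.
Among Achebe, Brennan, Johansson, Lindqvist, Novak, Sato and Tanaka, alphabetically by surname: Achebe before Brennan before Johansson before Lindqvist before Novak before Sato before Tanaka.
Oyelaran and Sorensen are each not a chapter member, so the next rule applies.
Among Oyelaran and Sorensen, alphabetically by surname: Oyelaran before Sorensen.
Full order: Achebe, Brennan, Johansson, Lindqvist, Novak, Sato, Tanaka, Oyelaran, Sorensen.

Achebe, Brennan, Johansson, Lindqvist, Novak, Sato, Tanaka, Oyelaran, Sorensen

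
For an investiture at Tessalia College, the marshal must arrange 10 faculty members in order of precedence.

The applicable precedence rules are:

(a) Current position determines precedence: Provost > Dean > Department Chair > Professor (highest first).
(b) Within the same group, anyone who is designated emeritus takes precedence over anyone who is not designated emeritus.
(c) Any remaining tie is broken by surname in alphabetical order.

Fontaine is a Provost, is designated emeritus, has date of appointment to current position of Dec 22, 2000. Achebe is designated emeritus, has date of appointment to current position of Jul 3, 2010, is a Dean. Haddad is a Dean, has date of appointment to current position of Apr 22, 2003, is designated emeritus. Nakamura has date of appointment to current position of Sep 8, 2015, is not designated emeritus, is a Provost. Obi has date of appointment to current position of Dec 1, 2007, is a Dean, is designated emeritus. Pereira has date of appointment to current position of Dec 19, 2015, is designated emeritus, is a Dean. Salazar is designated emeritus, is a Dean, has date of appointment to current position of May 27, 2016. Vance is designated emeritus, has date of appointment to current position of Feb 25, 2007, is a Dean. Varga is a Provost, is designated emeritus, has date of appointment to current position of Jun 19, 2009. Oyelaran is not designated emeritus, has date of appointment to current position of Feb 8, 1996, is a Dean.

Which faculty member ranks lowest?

By current position: Fontaine, Varga and Nakamura (Provost); then Achebe, Haddad, Obi, Pereira, Salazar, Vance and Oyelaran (Dean).
Among Fontaine, Varga and Nakamura, designated emeritus before not designated emeritus: Fontaine and Varga (designated emeritus) before Nakamura (not designated emeritus).
Among Fontaine and Varga, alphabetically by surname: Fontaine before Varga.
Among Achebe, Haddad, Obi, Pereira, Salazar, Vance and Oyelaran, designated emeritus before not designated emeritus: Achebe, Haddad, Obi, Pereira, Salazar and Vance (designated emeritus) before Oyelaran (not designated emeritus).
Among Achebe, Haddad, Obi, Pereira, Salazar and Vance, alphabetically by surname: Achebe before Haddad before Obi before Pereira before Salazar before Vance.
Order: Fontaine, Varga, Nakamura, Achebe, Haddad, Obi, Pereira, Salazar, Vance, Oyelaran.

Oyelaran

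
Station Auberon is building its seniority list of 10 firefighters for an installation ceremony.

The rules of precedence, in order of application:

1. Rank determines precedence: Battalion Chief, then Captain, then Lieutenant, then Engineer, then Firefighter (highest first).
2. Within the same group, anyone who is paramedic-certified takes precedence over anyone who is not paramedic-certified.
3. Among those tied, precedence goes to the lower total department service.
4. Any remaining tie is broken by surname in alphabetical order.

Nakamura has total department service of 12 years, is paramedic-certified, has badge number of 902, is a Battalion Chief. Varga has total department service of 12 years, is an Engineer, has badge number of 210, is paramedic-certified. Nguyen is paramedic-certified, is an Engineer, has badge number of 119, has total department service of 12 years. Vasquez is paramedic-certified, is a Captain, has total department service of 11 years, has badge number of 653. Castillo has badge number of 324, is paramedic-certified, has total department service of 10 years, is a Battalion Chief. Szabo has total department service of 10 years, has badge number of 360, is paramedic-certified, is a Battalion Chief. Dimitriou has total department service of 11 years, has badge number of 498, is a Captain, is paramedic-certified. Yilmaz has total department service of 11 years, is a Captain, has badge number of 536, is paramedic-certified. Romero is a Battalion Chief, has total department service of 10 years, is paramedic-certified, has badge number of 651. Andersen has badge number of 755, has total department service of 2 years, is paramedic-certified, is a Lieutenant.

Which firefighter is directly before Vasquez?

Dimitriou

By rank: Castillo, Romero, Szabo and Nakamura (Battalion Chief); then Dimitriou, Vasquez and Yilmaz (Captain); then Andersen (Lieutenant); then Nguyen and Varga (Engineer).
Castillo, Romero, Szabo and Nakamura are each paramedic-certified, so the next rule applies.
Among Castillo, Romero, Szabo and Nakamura, by total department service (lower first): Castillo, Romero and Szabo (10 years) before Nakamura (12 years).
Among Castillo, Romero and Szabo, alphabetically by surname: Castillo before Romero before Szabo.
Dimitriou, Vasquez and Yilmaz are each paramedic-certified, so the next rule applies.
Dimitriou, Vasquez and Yilmaz all have total department service 11 years, so the next rule applies.
Among Dimitriou, Vasquez and Yilmaz, alphabetically by surname: Dimitriou before Vasquez before Yilmaz.
Nguyen and Varga are each paramedic-certified, so the next rule applies.
Nguyen and Varga both have total department service 12 years, so the next rule applies.
Among Nguyen and Varga, alphabetically by surname: Nguyen before Varga.
Order: Castillo, Romero, Szabo, Nakamura, Dimitriou, Vasquez, Yilmaz, Andersen, Nguyen, Varga.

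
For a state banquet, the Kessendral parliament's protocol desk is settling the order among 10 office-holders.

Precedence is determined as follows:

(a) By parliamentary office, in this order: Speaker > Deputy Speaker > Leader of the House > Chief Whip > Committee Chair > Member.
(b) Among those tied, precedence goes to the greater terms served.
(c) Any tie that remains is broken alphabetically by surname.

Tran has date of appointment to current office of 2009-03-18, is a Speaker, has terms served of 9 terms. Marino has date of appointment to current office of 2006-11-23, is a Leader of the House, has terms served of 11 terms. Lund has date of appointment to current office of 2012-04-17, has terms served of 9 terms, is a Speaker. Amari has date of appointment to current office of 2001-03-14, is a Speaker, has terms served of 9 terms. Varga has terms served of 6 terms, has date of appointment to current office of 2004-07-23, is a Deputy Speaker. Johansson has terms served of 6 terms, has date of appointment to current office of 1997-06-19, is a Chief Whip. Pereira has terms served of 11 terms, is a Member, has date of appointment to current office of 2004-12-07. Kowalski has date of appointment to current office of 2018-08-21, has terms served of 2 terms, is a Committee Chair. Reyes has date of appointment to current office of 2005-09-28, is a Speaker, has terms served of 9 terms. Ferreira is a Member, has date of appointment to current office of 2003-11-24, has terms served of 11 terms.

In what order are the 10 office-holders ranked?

Amari, Lund, Reyes, Tran, Varga, Marino, Johansson, Kowalski, Ferreira, Pereira

By parliamentary office: Amari, Lund, Reyes and Tran (Speaker); then Varga (Deputy Speaker); then Marino (Leader of the House); then Johansson (Chief Whip); then Kowalski (Committee Chair); then Ferreira and Pereira (Member).
Amari, Lund, Reyes and Tran all have terms served 9 terms, so the next rule applies.
Among Amari, Lund, Reyes and Tran, alphabetically by surname: Amari before Lund before Reyes before Tran.
Ferreira and Pereira both have terms served 11 terms, so the next rule applies.
Among Ferreira and Pereira, alphabetically by surname: Ferreira before Pereira.
Full order: Amari, Lund, Reyes, Tran, Varga, Marino, Johansson, Kowalski, Ferreira, Pereira.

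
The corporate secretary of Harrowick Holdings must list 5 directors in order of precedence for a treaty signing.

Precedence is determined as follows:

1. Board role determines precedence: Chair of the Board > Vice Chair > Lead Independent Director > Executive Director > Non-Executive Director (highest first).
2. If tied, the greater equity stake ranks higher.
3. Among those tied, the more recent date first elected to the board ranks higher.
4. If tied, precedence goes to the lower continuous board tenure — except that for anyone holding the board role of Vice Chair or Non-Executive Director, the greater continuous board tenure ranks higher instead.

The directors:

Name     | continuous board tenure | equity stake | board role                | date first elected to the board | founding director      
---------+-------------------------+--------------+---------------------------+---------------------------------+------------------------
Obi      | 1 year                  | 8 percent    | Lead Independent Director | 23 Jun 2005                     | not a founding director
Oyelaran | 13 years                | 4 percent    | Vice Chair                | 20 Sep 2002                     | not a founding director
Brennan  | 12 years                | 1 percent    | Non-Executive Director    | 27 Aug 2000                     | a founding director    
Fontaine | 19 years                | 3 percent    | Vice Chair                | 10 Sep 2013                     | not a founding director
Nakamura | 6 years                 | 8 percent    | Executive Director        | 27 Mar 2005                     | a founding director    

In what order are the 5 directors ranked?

Oyelaran, Fontaine, Obi, Nakamura, Brennan

By board role: Oyelaran and Fontaine (Vice Chair); then Obi (Lead Independent Director); then Nakamura (Executive Director); then Brennan (Non-Executive Director).
Among Oyelaran and Fontaine, by equity stake (higher first): Oyelaran (4 percent) before Fontaine (3 percent).
Full order: Oyelaran, Fontaine, Obi, Nakamura, Brennan.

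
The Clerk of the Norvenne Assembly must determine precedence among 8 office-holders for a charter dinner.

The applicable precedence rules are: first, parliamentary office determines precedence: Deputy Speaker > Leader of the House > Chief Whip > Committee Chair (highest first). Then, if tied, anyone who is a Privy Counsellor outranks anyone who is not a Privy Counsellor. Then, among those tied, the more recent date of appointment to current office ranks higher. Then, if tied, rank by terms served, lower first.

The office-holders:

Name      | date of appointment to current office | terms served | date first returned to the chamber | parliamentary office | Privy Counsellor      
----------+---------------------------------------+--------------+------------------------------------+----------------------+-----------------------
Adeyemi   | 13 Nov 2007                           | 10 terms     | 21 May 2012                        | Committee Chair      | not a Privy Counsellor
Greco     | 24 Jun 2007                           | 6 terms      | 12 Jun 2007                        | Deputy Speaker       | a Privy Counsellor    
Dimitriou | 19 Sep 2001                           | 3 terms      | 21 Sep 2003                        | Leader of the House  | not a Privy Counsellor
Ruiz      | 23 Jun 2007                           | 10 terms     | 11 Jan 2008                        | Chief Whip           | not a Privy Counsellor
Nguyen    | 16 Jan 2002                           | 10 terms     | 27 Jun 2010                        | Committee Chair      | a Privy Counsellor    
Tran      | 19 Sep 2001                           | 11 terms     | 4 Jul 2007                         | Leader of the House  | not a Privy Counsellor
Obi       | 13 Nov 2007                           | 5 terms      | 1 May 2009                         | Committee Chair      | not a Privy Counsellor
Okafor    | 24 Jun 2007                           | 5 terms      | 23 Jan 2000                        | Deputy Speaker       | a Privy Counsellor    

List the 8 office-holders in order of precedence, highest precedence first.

Okafor, Greco, Dimitriou, Tran, Ruiz, Nguyen, Obi, Adeyemi

By parliamentary office: Okafor and Greco (Deputy Speaker); then Dimitriou and Tran (Leader of the House); then Ruiz (Chief Whip); then Nguyen, Obi and Adeyemi (Committee Chair).
Okafor and Greco are each a Privy Counsellor, so the next rule applies.
Okafor and Greco both have date of appointment to current office 24 Jun 2007, so the next rule applies.
Among Okafor and Greco, by terms served (lower first): Okafor (5 terms) before Greco (6 terms).
Dimitriou and Tran are each not a Privy Counsellor, so the next rule applies.
Dimitriou and Tran both have date of appointment to current office 19 Sep 2001, so the next rule applies.
Among Dimitriou and Tran, by terms served (lower first): Dimitriou (3 terms) before Tran (11 terms).
Among Nguyen, Obi and Adeyemi, a Privy Counsellor before not a Privy Counsellor: Nguyen (a Privy Counsellor) before Obi and Adeyemi (not a Privy Counsellor).
Obi and Adeyemi both have date of appointment to current office 13 Nov 2007, so the next rule applies.
Among Obi and Adeyemi, by terms served (lower first): Obi (5 terms) before Adeyemi (10 terms).
Full order: Okafor, Greco, Dimitriou, Tran, Ruiz, Nguyen, Obi, Adeyemi.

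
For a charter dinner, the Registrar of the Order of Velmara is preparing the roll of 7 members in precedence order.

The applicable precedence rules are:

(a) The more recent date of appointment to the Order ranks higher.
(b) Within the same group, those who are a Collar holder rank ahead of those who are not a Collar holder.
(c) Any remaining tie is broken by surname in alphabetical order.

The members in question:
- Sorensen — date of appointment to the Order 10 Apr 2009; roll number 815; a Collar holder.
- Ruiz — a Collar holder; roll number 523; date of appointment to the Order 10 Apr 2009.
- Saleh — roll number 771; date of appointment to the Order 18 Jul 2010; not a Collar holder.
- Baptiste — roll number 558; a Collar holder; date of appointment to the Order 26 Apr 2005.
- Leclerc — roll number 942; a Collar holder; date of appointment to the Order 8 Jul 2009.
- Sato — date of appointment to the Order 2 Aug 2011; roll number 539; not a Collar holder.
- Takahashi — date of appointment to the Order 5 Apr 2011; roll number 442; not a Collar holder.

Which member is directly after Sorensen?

By date of appointment to the Order (later first): Sato (2 Aug 2011); then Takahashi (5 Apr 2011); then Saleh (18 Jul 2010); then Leclerc (8 Jul 2009); then Ruiz and Sorensen (both 10 Apr 2009); then Baptiste (26 Apr 2005).
Ruiz and Sorensen are each a Collar holder, so the next rule applies.
Among Ruiz and Sorensen, alphabetically by surname: Ruiz before Sorensen.
Order: Sato, Takahashi, Saleh, Leclerc, Ruiz, Sorensen, Baptiste.

Baptiste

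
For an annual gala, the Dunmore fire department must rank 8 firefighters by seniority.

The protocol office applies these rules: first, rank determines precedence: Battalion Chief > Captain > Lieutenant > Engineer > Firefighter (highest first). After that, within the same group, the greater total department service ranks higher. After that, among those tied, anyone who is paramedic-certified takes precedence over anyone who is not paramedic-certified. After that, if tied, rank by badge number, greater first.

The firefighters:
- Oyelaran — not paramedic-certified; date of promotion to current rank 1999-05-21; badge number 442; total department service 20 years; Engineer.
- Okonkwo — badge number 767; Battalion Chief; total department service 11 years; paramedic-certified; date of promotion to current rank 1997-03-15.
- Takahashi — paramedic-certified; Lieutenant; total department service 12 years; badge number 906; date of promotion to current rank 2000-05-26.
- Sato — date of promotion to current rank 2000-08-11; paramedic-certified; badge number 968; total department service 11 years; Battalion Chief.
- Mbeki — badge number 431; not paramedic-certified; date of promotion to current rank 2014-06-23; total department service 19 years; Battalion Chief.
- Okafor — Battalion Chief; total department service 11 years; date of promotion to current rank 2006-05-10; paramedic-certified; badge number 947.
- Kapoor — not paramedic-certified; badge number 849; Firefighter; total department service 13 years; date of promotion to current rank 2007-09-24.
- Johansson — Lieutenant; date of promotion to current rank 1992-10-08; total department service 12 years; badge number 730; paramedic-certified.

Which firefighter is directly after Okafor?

By rank: Mbeki, Sato, Okafor and Okonkwo (Battalion Chief); then Takahashi and Johansson (Lieutenant); then Oyelaran (Engineer); then Kapoor (Firefighter).
Among Mbeki, Sato, Okafor and Okonkwo, by total department service (higher first): Mbeki (19 years) before Sato, Okafor and Okonkwo (11 years).
Sato, Okafor and Okonkwo are each paramedic-certified, so the next rule applies.
Among Sato, Okafor and Okonkwo, by badge number (higher first): Sato (968) before Okafor (947) before Okonkwo (767).
Takahashi and Johansson both have total department service 12 years, so the next rule applies.
Takahashi and Johansson are each paramedic-certified, so the next rule applies.
Among Takahashi and Johansson, by badge number (higher first): Takahashi (906) before Johansson (730).
Order: Mbeki, Sato, Okafor, Okonkwo, Takahashi, Johansson, Oyelaran, Kapoor.

Okonkwo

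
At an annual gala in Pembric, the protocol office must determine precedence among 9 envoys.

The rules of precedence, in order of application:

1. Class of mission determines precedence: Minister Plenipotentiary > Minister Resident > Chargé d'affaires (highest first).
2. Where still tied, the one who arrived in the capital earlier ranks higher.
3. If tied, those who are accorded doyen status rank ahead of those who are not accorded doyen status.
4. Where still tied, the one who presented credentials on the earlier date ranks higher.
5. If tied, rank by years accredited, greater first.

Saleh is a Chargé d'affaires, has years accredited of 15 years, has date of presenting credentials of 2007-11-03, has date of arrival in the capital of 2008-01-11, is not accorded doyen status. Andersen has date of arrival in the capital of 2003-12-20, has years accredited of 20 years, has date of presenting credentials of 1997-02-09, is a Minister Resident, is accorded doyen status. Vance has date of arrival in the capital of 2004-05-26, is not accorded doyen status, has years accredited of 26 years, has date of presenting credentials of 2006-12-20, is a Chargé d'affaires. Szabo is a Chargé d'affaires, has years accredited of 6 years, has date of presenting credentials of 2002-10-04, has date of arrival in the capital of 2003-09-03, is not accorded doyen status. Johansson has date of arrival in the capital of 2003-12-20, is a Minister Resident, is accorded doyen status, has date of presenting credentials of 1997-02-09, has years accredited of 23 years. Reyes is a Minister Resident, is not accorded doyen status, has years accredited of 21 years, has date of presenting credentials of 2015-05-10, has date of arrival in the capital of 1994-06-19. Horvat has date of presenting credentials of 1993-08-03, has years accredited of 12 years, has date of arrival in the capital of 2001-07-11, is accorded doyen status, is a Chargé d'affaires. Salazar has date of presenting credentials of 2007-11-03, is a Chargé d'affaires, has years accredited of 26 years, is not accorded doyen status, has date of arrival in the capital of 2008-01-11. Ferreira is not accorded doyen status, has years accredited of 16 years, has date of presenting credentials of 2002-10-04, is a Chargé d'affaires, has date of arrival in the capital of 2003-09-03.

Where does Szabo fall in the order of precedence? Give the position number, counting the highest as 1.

6

By class of mission: Reyes, Johansson and Andersen (Minister Resident); then Horvat, Ferreira, Szabo, Vance, Salazar and Saleh (Chargé d'affaires).
Among Reyes, Johansson and Andersen, by date of arrival in the capital (earlier first): Reyes (1994-06-19) before Johansson and Andersen (2003-12-20).
Johansson and Andersen are each accorded doyen status, so the next rule applies.
Johansson and Andersen both have date of presenting credentials 1997-02-09, so the next rule applies.
Among Johansson and Andersen, by years accredited (higher first): Johansson (23 years) before Andersen (20 years).
Among Horvat, Ferreira, Szabo, Vance, Salazar and Saleh, by date of arrival in the capital (earlier first): Horvat (2001-07-11) before Ferreira and Szabo (2003-09-03) before Vance (2004-05-26) before Salazar and Saleh (2008-01-11).
Ferreira and Szabo are each not accorded doyen status, so the next rule applies.
Ferreira and Szabo both have date of presenting credentials 2002-10-04, so the next rule applies.
Among Ferreira and Szabo, by years accredited (higher first): Ferreira (16 years) before Szabo (6 years).
Salazar and Saleh are each not accorded doyen status, so the next rule applies.
Salazar and Saleh both have date of presenting credentials 2007-11-03, so the next rule applies.
Among Salazar and Saleh, by years accredited (higher first): Salazar (26 years) before Saleh (15 years).
Order: Reyes, Johansson, Andersen, Horvat, Ferreira, Szabo, Vance, Salazar, Saleh. So position 6.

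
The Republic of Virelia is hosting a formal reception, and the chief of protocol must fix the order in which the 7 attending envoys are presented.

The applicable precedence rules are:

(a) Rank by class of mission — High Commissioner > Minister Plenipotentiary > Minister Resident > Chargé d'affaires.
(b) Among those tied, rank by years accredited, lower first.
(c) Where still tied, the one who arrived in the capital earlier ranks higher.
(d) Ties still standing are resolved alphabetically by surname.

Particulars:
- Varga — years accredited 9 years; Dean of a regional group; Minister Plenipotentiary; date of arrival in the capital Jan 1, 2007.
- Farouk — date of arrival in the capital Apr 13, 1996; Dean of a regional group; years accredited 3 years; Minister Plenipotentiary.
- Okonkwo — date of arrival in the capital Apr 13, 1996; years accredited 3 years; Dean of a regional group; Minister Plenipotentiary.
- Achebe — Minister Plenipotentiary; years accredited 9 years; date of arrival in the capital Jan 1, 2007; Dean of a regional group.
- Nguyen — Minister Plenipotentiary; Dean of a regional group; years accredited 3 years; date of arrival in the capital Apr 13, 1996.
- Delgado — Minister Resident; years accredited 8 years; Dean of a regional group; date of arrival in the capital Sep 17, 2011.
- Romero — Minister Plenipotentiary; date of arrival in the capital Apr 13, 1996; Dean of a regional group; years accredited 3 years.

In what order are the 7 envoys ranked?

Farouk, Nguyen, Okonkwo, Romero, Achebe, Varga, Delgado

By class of mission: Farouk, Nguyen, Okonkwo, Romero, Achebe and Varga (Minister Plenipotentiary); then Delgado (Minister Resident).
Among Farouk, Nguyen, Okonkwo, Romero, Achebe and Varga, by years accredited (lower first): Farouk, Nguyen, Okonkwo and Romero (3 years) before Achebe and Varga (9 years).
Farouk, Nguyen, Okonkwo and Romero all have date of arrival in the capital Apr 13, 1996, so the next rule applies.
Among Farouk, Nguyen, Okonkwo and Romero, alphabetically by surname: Farouk before Nguyen before Okonkwo before Romero.
Achebe and Varga both have date of arrival in the capital Jan 1, 2007, so the next rule applies.
Among Achebe and Varga, alphabetically by surname: Achebe before Varga.
Full order: Farouk, Nguyen, Okonkwo, Romero, Achebe, Varga, Delgado.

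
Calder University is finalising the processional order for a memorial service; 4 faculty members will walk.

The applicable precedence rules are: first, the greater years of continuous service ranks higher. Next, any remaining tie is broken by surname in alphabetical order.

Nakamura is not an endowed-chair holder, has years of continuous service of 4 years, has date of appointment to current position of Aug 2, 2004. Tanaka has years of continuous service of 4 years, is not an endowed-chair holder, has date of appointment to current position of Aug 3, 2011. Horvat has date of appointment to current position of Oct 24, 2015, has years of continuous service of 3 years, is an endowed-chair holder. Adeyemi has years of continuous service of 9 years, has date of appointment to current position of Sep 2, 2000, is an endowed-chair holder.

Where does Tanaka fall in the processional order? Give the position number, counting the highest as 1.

3

By years of continuous service (higher first): Adeyemi (9 years); then Nakamura and Tanaka (both 4 years); then Horvat (3 years).
Among Nakamura and Tanaka, alphabetically by surname: Nakamura before Tanaka.
Order: Adeyemi, Nakamura, Tanaka, Horvat. So position 3.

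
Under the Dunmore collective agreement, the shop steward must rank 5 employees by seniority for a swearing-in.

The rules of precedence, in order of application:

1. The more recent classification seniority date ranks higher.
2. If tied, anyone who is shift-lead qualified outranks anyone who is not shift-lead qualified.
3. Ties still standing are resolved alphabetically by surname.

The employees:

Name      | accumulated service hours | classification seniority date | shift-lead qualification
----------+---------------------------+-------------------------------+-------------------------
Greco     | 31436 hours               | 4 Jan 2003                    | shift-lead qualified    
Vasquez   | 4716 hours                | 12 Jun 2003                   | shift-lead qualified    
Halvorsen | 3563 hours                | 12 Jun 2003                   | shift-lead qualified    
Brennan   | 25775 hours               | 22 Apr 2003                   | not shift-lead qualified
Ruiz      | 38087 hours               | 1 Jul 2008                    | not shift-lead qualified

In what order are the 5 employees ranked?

Ruiz, Halvorsen, Vasquez, Brennan, Greco

By classification seniority date (later first): Ruiz (1 Jul 2008); then Halvorsen and Vasquez (both 12 Jun 2003); then Brennan (22 Apr 2003); then Greco (4 Jan 2003).
Halvorsen and Vasquez are each shift-lead qualified, so the next rule applies.
Among Halvorsen and Vasquez, alphabetically by surname: Halvorsen before Vasquez.
Full order: Ruiz, Halvorsen, Vasquez, Brennan, Greco.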